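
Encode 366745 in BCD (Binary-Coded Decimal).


Each digit → 4-bit binary:
  3 → 0011
  6 → 0110
  6 → 0110
  7 → 0111
  4 → 0100
  5 → 0101
= 0011 0110 0110 0111 0100 0101


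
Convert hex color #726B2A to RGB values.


Hex: #726B2A
R = 72₁₆ = 114
G = 6B₁₆ = 107
B = 2A₁₆ = 42
= RGB(114, 107, 42)


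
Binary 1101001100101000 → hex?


Group into 4-bit nibbles: 1101001100101000
  1101 = D
  0011 = 3
  0010 = 2
  1000 = 8
= 0xD328


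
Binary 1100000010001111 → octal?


Group into 3-bit groups: 001100000010001111
  001 = 1
  100 = 4
  000 = 0
  010 = 2
  001 = 1
  111 = 7
= 0o140217


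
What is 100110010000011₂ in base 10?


Positional values:
Bit 0: 1 × 2^0 = 1
Bit 1: 1 × 2^1 = 2
Bit 7: 1 × 2^7 = 128
Bit 10: 1 × 2^10 = 1024
Bit 11: 1 × 2^11 = 2048
Bit 14: 1 × 2^14 = 16384
Sum = 1 + 2 + 128 + 1024 + 2048 + 16384
= 19587


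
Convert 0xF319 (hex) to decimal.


Positional values:
Position 0: 9 × 16^0 = 9 × 1 = 9
Position 1: 1 × 16^1 = 1 × 16 = 16
Position 2: 3 × 16^2 = 3 × 256 = 768
Position 3: F × 16^3 = 15 × 4096 = 61440
Sum = 9 + 16 + 768 + 61440
= 62233


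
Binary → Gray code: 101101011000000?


Binary: 101101011000000
Gray code: G = B XOR (B >> 1)
B >> 1 = 010110101100000
101101011000000 XOR 010110101100000:
  1 XOR 0 = 1
  0 XOR 1 = 1
  1 XOR 0 = 1
  1 XOR 1 = 0
  0 XOR 1 = 1
  1 XOR 0 = 1
  0 XOR 1 = 1
  1 XOR 0 = 1
  1 XOR 1 = 0
  0 XOR 1 = 1
  0 XOR 0 = 0
  0 XOR 0 = 0
  0 XOR 0 = 0
  0 XOR 0 = 0
  0 XOR 0 = 0
= 111011110100000


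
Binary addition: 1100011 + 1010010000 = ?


Align and add column by column (LSB to MSB, carry propagating):
  00001100011
+ 01010010000
  -----------
  col 0: 1 + 0 + 0 (carry in) = 1 → bit 1, carry out 0
  col 1: 1 + 0 + 0 (carry in) = 1 → bit 1, carry out 0
  col 2: 0 + 0 + 0 (carry in) = 0 → bit 0, carry out 0
  col 3: 0 + 0 + 0 (carry in) = 0 → bit 0, carry out 0
  col 4: 0 + 1 + 0 (carry in) = 1 → bit 1, carry out 0
  col 5: 1 + 0 + 0 (carry in) = 1 → bit 1, carry out 0
  col 6: 1 + 0 + 0 (carry in) = 1 → bit 1, carry out 0
  col 7: 0 + 1 + 0 (carry in) = 1 → bit 1, carry out 0
  col 8: 0 + 0 + 0 (carry in) = 0 → bit 0, carry out 0
  col 9: 0 + 1 + 0 (carry in) = 1 → bit 1, carry out 0
  col 10: 0 + 0 + 0 (carry in) = 0 → bit 0, carry out 0
Reading bits MSB→LSB: 01011110011
Strip leading zeros: 1011110011
= 1011110011


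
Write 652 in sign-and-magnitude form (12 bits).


Sign bit: 0 (positive)
Magnitude: 652 = 01010001100
= 001010001100


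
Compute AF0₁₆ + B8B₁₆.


Align and add column by column (LSB to MSB, each column mod 16 with carry):
  0AF0
+ 0B8B
  ----
  col 0: 0(0) + B(11) + 0 (carry in) = 11 → B(11), carry out 0
  col 1: F(15) + 8(8) + 0 (carry in) = 23 → 7(7), carry out 1
  col 2: A(10) + B(11) + 1 (carry in) = 22 → 6(6), carry out 1
  col 3: 0(0) + 0(0) + 1 (carry in) = 1 → 1(1), carry out 0
Reading digits MSB→LSB: 167B
Strip leading zeros: 167B
= 0x167B


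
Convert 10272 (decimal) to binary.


Divide by 2 repeatedly:
10272 ÷ 2 = 5136 remainder 0
5136 ÷ 2 = 2568 remainder 0
2568 ÷ 2 = 1284 remainder 0
1284 ÷ 2 = 642 remainder 0
642 ÷ 2 = 321 remainder 0
321 ÷ 2 = 160 remainder 1
160 ÷ 2 = 80 remainder 0
80 ÷ 2 = 40 remainder 0
40 ÷ 2 = 20 remainder 0
20 ÷ 2 = 10 remainder 0
10 ÷ 2 = 5 remainder 0
5 ÷ 2 = 2 remainder 1
2 ÷ 2 = 1 remainder 0
1 ÷ 2 = 0 remainder 1
Reading remainders bottom-up:
= 10100000100000


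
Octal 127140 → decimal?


Positional values:
Position 0: 0 × 8^0 = 0
Position 1: 4 × 8^1 = 32
Position 2: 1 × 8^2 = 64
Position 3: 7 × 8^3 = 3584
Position 4: 2 × 8^4 = 8192
Position 5: 1 × 8^5 = 32768
Sum = 0 + 32 + 64 + 3584 + 8192 + 32768
= 44640


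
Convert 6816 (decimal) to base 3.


Divide by 3 repeatedly:
6816 ÷ 3 = 2272 remainder 0
2272 ÷ 3 = 757 remainder 1
757 ÷ 3 = 252 remainder 1
252 ÷ 3 = 84 remainder 0
84 ÷ 3 = 28 remainder 0
28 ÷ 3 = 9 remainder 1
9 ÷ 3 = 3 remainder 0
3 ÷ 3 = 1 remainder 0
1 ÷ 3 = 0 remainder 1
Reading remainders bottom-up:
= 100100110


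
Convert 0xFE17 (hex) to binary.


Each hex digit → 4 binary bits:
  F = 1111
  E = 1110
  1 = 0001
  7 = 0111
Concatenate: 1111 1110 0001 0111
= 1111111000010111


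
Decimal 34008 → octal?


Divide by 8 repeatedly:
34008 ÷ 8 = 4251 remainder 0
4251 ÷ 8 = 531 remainder 3
531 ÷ 8 = 66 remainder 3
66 ÷ 8 = 8 remainder 2
8 ÷ 8 = 1 remainder 0
1 ÷ 8 = 0 remainder 1
Reading remainders bottom-up:
= 0o102330


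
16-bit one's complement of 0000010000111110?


Original: 0000010000111110
Invert all bits:
  bit 0: 0 → 1
  bit 1: 0 → 1
  bit 2: 0 → 1
  bit 3: 0 → 1
  bit 4: 0 → 1
  bit 5: 1 → 0
  bit 6: 0 → 1
  bit 7: 0 → 1
  bit 8: 0 → 1
  bit 9: 0 → 1
  bit 10: 1 → 0
  bit 11: 1 → 0
  bit 12: 1 → 0
  bit 13: 1 → 0
  bit 14: 1 → 0
  bit 15: 0 → 1
= 1111101111000001


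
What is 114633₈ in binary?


Each octal digit → 3 binary bits:
  1 = 001
  1 = 001
  4 = 100
  6 = 110
  3 = 011
  3 = 011
Concatenate: 001 001 100 110 011 011
= 001001100110011011


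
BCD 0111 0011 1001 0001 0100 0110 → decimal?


Each 4-bit group → digit:
  0111 → 7
  0011 → 3
  1001 → 9
  0001 → 1
  0100 → 4
  0110 → 6
= 739146


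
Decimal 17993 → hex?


Divide by 16 repeatedly:
17993 ÷ 16 = 1124 remainder 9 (9)
1124 ÷ 16 = 70 remainder 4 (4)
70 ÷ 16 = 4 remainder 6 (6)
4 ÷ 16 = 0 remainder 4 (4)
Reading remainders bottom-up:
= 0x4649


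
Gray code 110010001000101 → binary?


Gray code: 110010001000101
MSB stays the same: 1
Each subsequent bit = prev_binary XOR current_gray:
  B[1] = 1 XOR 1 = 0
  B[2] = 0 XOR 0 = 0
  B[3] = 0 XOR 0 = 0
  B[4] = 0 XOR 1 = 1
  B[5] = 1 XOR 0 = 1
  B[6] = 1 XOR 0 = 1
  B[7] = 1 XOR 0 = 1
  B[8] = 1 XOR 1 = 0
  B[9] = 0 XOR 0 = 0
  B[10] = 0 XOR 0 = 0
  B[11] = 0 XOR 0 = 0
  B[12] = 0 XOR 1 = 1
  B[13] = 1 XOR 0 = 1
  B[14] = 1 XOR 1 = 0
= 100011110000110 (18310 decimal)


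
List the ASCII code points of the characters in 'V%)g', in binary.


String: 'V%)g'  (4 characters)
Per-character ASCII lookup:
  'V': uppercase starts at 65: 'V' = 65 + 21 = 86 → 1010110
  '%': special character: '%' = 37 → 100101
  ')': special character: ')' = 41 → 101001
  'g': lowercase starts at 97: 'g' = 97 + 6 = 103 → 1100111
= 1010110 100101 101001 1100111


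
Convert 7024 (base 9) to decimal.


Positional values (base 9):
  4 × 9^0 = 4 × 1 = 4
  2 × 9^1 = 2 × 9 = 18
  0 × 9^2 = 0 × 81 = 0
  7 × 9^3 = 7 × 729 = 5103
Sum = 4 + 18 + 0 + 5103
= 5125


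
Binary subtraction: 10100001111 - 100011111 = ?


Align and subtract column by column (LSB to MSB, borrowing when needed):
  10100001111
- 00100011111
  -----------
  col 0: (1 - 0 borrow-in) - 1 → 1 - 1 = 0, borrow out 0
  col 1: (1 - 0 borrow-in) - 1 → 1 - 1 = 0, borrow out 0
  col 2: (1 - 0 borrow-in) - 1 → 1 - 1 = 0, borrow out 0
  col 3: (1 - 0 borrow-in) - 1 → 1 - 1 = 0, borrow out 0
  col 4: (0 - 0 borrow-in) - 1 → borrow from next column: (0+2) - 1 = 1, borrow out 1
  col 5: (0 - 1 borrow-in) - 0 → borrow from next column: (-1+2) - 0 = 1, borrow out 1
  col 6: (0 - 1 borrow-in) - 0 → borrow from next column: (-1+2) - 0 = 1, borrow out 1
  col 7: (0 - 1 borrow-in) - 0 → borrow from next column: (-1+2) - 0 = 1, borrow out 1
  col 8: (1 - 1 borrow-in) - 1 → borrow from next column: (0+2) - 1 = 1, borrow out 1
  col 9: (0 - 1 borrow-in) - 0 → borrow from next column: (-1+2) - 0 = 1, borrow out 1
  col 10: (1 - 1 borrow-in) - 0 → 0 - 0 = 0, borrow out 0
Reading bits MSB→LSB: 01111110000
Strip leading zeros: 1111110000
= 1111110000


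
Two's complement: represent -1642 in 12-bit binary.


Original: 011001101010
Step 1 - Invert all bits: 100110010101
Step 2 - Add 1: 100110010101 + 1
= 100110010110 (represents -1642)


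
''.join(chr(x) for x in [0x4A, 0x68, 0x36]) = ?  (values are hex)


Codes (hex): 0x4A 0x68 0x36
Per-code ASCII lookup:
  0x4A = 74  (range 65-90: uppercase, 74 - 65 = 9) → 'J'
  0x68 = 104  (range 97-122: lowercase, 104 - 97 = 7) → 'h'
  0x36 = 54  (range 48-57: digits, 54 - 48 = 6) → '6'
= 'Jh6'


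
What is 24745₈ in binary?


Each octal digit → 3 binary bits:
  2 = 010
  4 = 100
  7 = 111
  4 = 100
  5 = 101
Concatenate: 010 100 111 100 101
= 010100111100101


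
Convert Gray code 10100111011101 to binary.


Gray code: 10100111011101
MSB stays the same: 1
Each subsequent bit = prev_binary XOR current_gray:
  B[1] = 1 XOR 0 = 1
  B[2] = 1 XOR 1 = 0
  B[3] = 0 XOR 0 = 0
  B[4] = 0 XOR 0 = 0
  B[5] = 0 XOR 1 = 1
  B[6] = 1 XOR 1 = 0
  B[7] = 0 XOR 1 = 1
  B[8] = 1 XOR 0 = 1
  B[9] = 1 XOR 1 = 0
  B[10] = 0 XOR 1 = 1
  B[11] = 1 XOR 1 = 0
  B[12] = 0 XOR 0 = 0
  B[13] = 0 XOR 1 = 1
= 11000101101001 (12649 decimal)


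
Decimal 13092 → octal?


Divide by 8 repeatedly:
13092 ÷ 8 = 1636 remainder 4
1636 ÷ 8 = 204 remainder 4
204 ÷ 8 = 25 remainder 4
25 ÷ 8 = 3 remainder 1
3 ÷ 8 = 0 remainder 3
Reading remainders bottom-up:
= 0o31444


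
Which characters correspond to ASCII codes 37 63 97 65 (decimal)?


Codes (decimal): 37 63 97 65
Per-code ASCII lookup:
  37  (special character) → '%'
  63  (special character) → '?'
  97  (range 97-122: lowercase, 97 - 97 = 0) → 'a'
  65  (range 65-90: uppercase, 65 - 65 = 0) → 'A'
= '%?aA'


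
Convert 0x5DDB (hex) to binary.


Each hex digit → 4 binary bits:
  5 = 0101
  D = 1101
  D = 1101
  B = 1011
Concatenate: 0101 1101 1101 1011
= 0101110111011011


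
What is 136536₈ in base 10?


Positional values:
Position 0: 6 × 8^0 = 6
Position 1: 3 × 8^1 = 24
Position 2: 5 × 8^2 = 320
Position 3: 6 × 8^3 = 3072
Position 4: 3 × 8^4 = 12288
Position 5: 1 × 8^5 = 32768
Sum = 6 + 24 + 320 + 3072 + 12288 + 32768
= 48478


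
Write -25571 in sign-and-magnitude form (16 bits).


Sign bit: 1 (negative)
Magnitude: 25571 = 110001111100011
= 1110001111100011


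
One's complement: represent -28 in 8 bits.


Original: 00011100
Invert all bits:
  bit 0: 0 → 1
  bit 1: 0 → 1
  bit 2: 0 → 1
  bit 3: 1 → 0
  bit 4: 1 → 0
  bit 5: 1 → 0
  bit 6: 0 → 1
  bit 7: 0 → 1
= 11100011


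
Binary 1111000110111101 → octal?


Group into 3-bit groups: 001111000110111101
  001 = 1
  111 = 7
  000 = 0
  110 = 6
  111 = 7
  101 = 5
= 0o170675


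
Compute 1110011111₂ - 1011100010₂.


Align and subtract column by column (LSB to MSB, borrowing when needed):
  1110011111
- 1011100010
  ----------
  col 0: (1 - 0 borrow-in) - 0 → 1 - 0 = 1, borrow out 0
  col 1: (1 - 0 borrow-in) - 1 → 1 - 1 = 0, borrow out 0
  col 2: (1 - 0 borrow-in) - 0 → 1 - 0 = 1, borrow out 0
  col 3: (1 - 0 borrow-in) - 0 → 1 - 0 = 1, borrow out 0
  col 4: (1 - 0 borrow-in) - 0 → 1 - 0 = 1, borrow out 0
  col 5: (0 - 0 borrow-in) - 1 → borrow from next column: (0+2) - 1 = 1, borrow out 1
  col 6: (0 - 1 borrow-in) - 1 → borrow from next column: (-1+2) - 1 = 0, borrow out 1
  col 7: (1 - 1 borrow-in) - 1 → borrow from next column: (0+2) - 1 = 1, borrow out 1
  col 8: (1 - 1 borrow-in) - 0 → 0 - 0 = 0, borrow out 0
  col 9: (1 - 0 borrow-in) - 1 → 1 - 1 = 0, borrow out 0
Reading bits MSB→LSB: 0010111101
Strip leading zeros: 10111101
= 10111101


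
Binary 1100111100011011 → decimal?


Positional values:
Bit 0: 1 × 2^0 = 1
Bit 1: 1 × 2^1 = 2
Bit 3: 1 × 2^3 = 8
Bit 4: 1 × 2^4 = 16
Bit 8: 1 × 2^8 = 256
Bit 9: 1 × 2^9 = 512
Bit 10: 1 × 2^10 = 1024
Bit 11: 1 × 2^11 = 2048
Bit 14: 1 × 2^14 = 16384
Bit 15: 1 × 2^15 = 32768
Sum = 1 + 2 + 8 + 16 + 256 + 512 + 1024 + 2048 + 16384 + 32768
= 53019


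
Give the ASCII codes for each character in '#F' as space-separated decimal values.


String: '#F'  (2 characters)
Per-character ASCII lookup:
  '#': special character: '#' = 35
  'F': uppercase starts at 65: 'F' = 65 + 5 = 70
= 35 70


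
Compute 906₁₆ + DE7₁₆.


Align and add column by column (LSB to MSB, each column mod 16 with carry):
  0906
+ 0DE7
  ----
  col 0: 6(6) + 7(7) + 0 (carry in) = 13 → D(13), carry out 0
  col 1: 0(0) + E(14) + 0 (carry in) = 14 → E(14), carry out 0
  col 2: 9(9) + D(13) + 0 (carry in) = 22 → 6(6), carry out 1
  col 3: 0(0) + 0(0) + 1 (carry in) = 1 → 1(1), carry out 0
Reading digits MSB→LSB: 16ED
Strip leading zeros: 16ED
= 0x16ED


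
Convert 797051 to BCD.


Each digit → 4-bit binary:
  7 → 0111
  9 → 1001
  7 → 0111
  0 → 0000
  5 → 0101
  1 → 0001
= 0111 1001 0111 0000 0101 0001


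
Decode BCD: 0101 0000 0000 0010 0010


Each 4-bit group → digit:
  0101 → 5
  0000 → 0
  0000 → 0
  0010 → 2
  0010 → 2
= 50022


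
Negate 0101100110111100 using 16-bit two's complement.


Original: 0101100110111100
Step 1 - Invert all bits: 1010011001000011
Step 2 - Add 1: 1010011001000011 + 1
= 1010011001000100 (represents -22972)


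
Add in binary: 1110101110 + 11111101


Align and add column by column (LSB to MSB, carry propagating):
  01110101110
+ 00011111101
  -----------
  col 0: 0 + 1 + 0 (carry in) = 1 → bit 1, carry out 0
  col 1: 1 + 0 + 0 (carry in) = 1 → bit 1, carry out 0
  col 2: 1 + 1 + 0 (carry in) = 2 → bit 0, carry out 1
  col 3: 1 + 1 + 1 (carry in) = 3 → bit 1, carry out 1
  col 4: 0 + 1 + 1 (carry in) = 2 → bit 0, carry out 1
  col 5: 1 + 1 + 1 (carry in) = 3 → bit 1, carry out 1
  col 6: 0 + 1 + 1 (carry in) = 2 → bit 0, carry out 1
  col 7: 1 + 1 + 1 (carry in) = 3 → bit 1, carry out 1
  col 8: 1 + 0 + 1 (carry in) = 2 → bit 0, carry out 1
  col 9: 1 + 0 + 1 (carry in) = 2 → bit 0, carry out 1
  col 10: 0 + 0 + 1 (carry in) = 1 → bit 1, carry out 0
Reading bits MSB→LSB: 10010101011
Strip leading zeros: 10010101011
= 10010101011


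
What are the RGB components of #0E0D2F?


Hex: #0E0D2F
R = 0E₁₆ = 14
G = 0D₁₆ = 13
B = 2F₁₆ = 47
= RGB(14, 13, 47)


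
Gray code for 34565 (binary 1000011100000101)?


Binary: 1000011100000101
Gray code: G = B XOR (B >> 1)
B >> 1 = 0100001110000010
1000011100000101 XOR 0100001110000010:
  1 XOR 0 = 1
  0 XOR 1 = 1
  0 XOR 0 = 0
  0 XOR 0 = 0
  0 XOR 0 = 0
  1 XOR 0 = 1
  1 XOR 1 = 0
  1 XOR 1 = 0
  0 XOR 1 = 1
  0 XOR 0 = 0
  0 XOR 0 = 0
  0 XOR 0 = 0
  0 XOR 0 = 0
  1 XOR 0 = 1
  0 XOR 1 = 1
  1 XOR 0 = 1
= 1100010010000111


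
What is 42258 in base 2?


Divide by 2 repeatedly:
42258 ÷ 2 = 21129 remainder 0
21129 ÷ 2 = 10564 remainder 1
10564 ÷ 2 = 5282 remainder 0
5282 ÷ 2 = 2641 remainder 0
2641 ÷ 2 = 1320 remainder 1
1320 ÷ 2 = 660 remainder 0
660 ÷ 2 = 330 remainder 0
330 ÷ 2 = 165 remainder 0
165 ÷ 2 = 82 remainder 1
82 ÷ 2 = 41 remainder 0
41 ÷ 2 = 20 remainder 1
20 ÷ 2 = 10 remainder 0
10 ÷ 2 = 5 remainder 0
5 ÷ 2 = 2 remainder 1
2 ÷ 2 = 1 remainder 0
1 ÷ 2 = 0 remainder 1
Reading remainders bottom-up:
= 1010010100010010


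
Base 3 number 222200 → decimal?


Positional values (base 3):
  0 × 3^0 = 0 × 1 = 0
  0 × 3^1 = 0 × 3 = 0
  2 × 3^2 = 2 × 9 = 18
  2 × 3^3 = 2 × 27 = 54
  2 × 3^4 = 2 × 81 = 162
  2 × 3^5 = 2 × 243 = 486
Sum = 0 + 0 + 18 + 54 + 162 + 486
= 720


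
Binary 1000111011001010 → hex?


Group into 4-bit nibbles: 1000111011001010
  1000 = 8
  1110 = E
  1100 = C
  1010 = A
= 0x8ECA


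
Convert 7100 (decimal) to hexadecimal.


Divide by 16 repeatedly:
7100 ÷ 16 = 443 remainder 12 (C)
443 ÷ 16 = 27 remainder 11 (B)
27 ÷ 16 = 1 remainder 11 (B)
1 ÷ 16 = 0 remainder 1 (1)
Reading remainders bottom-up:
= 0x1BBC


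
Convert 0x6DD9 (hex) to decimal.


Positional values:
Position 0: 9 × 16^0 = 9 × 1 = 9
Position 1: D × 16^1 = 13 × 16 = 208
Position 2: D × 16^2 = 13 × 256 = 3328
Position 3: 6 × 16^3 = 6 × 4096 = 24576
Sum = 9 + 208 + 3328 + 24576
= 28121


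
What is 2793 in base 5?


Divide by 5 repeatedly:
2793 ÷ 5 = 558 remainder 3
558 ÷ 5 = 111 remainder 3
111 ÷ 5 = 22 remainder 1
22 ÷ 5 = 4 remainder 2
4 ÷ 5 = 0 remainder 4
Reading remainders bottom-up:
= 42133


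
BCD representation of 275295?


Each digit → 4-bit binary:
  2 → 0010
  7 → 0111
  5 → 0101
  2 → 0010
  9 → 1001
  5 → 0101
= 0010 0111 0101 0010 1001 0101


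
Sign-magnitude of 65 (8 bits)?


Sign bit: 0 (positive)
Magnitude: 65 = 1000001
= 01000001


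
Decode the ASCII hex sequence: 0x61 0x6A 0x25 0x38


Codes (hex): 0x61 0x6A 0x25 0x38
Per-code ASCII lookup:
  0x61 = 97  (range 97-122: lowercase, 97 - 97 = 0) → 'a'
  0x6A = 106  (range 97-122: lowercase, 106 - 97 = 9) → 'j'
  0x25 = 37  (special character) → '%'
  0x38 = 56  (range 48-57: digits, 56 - 48 = 8) → '8'
= 'aj%8'


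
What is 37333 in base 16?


Divide by 16 repeatedly:
37333 ÷ 16 = 2333 remainder 5 (5)
2333 ÷ 16 = 145 remainder 13 (D)
145 ÷ 16 = 9 remainder 1 (1)
9 ÷ 16 = 0 remainder 9 (9)
Reading remainders bottom-up:
= 0x91D5


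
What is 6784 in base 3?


Divide by 3 repeatedly:
6784 ÷ 3 = 2261 remainder 1
2261 ÷ 3 = 753 remainder 2
753 ÷ 3 = 251 remainder 0
251 ÷ 3 = 83 remainder 2
83 ÷ 3 = 27 remainder 2
27 ÷ 3 = 9 remainder 0
9 ÷ 3 = 3 remainder 0
3 ÷ 3 = 1 remainder 0
1 ÷ 3 = 0 remainder 1
Reading remainders bottom-up:
= 100022021


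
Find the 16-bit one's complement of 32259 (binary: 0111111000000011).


Original: 0111111000000011
Invert all bits:
  bit 0: 0 → 1
  bit 1: 1 → 0
  bit 2: 1 → 0
  bit 3: 1 → 0
  bit 4: 1 → 0
  bit 5: 1 → 0
  bit 6: 1 → 0
  bit 7: 0 → 1
  bit 8: 0 → 1
  bit 9: 0 → 1
  bit 10: 0 → 1
  bit 11: 0 → 1
  bit 12: 0 → 1
  bit 13: 0 → 1
  bit 14: 1 → 0
  bit 15: 1 → 0
= 1000000111111100


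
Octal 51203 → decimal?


Positional values:
Position 0: 3 × 8^0 = 3
Position 1: 0 × 8^1 = 0
Position 2: 2 × 8^2 = 128
Position 3: 1 × 8^3 = 512
Position 4: 5 × 8^4 = 20480
Sum = 3 + 0 + 128 + 512 + 20480
= 21123


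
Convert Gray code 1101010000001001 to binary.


Gray code: 1101010000001001
MSB stays the same: 1
Each subsequent bit = prev_binary XOR current_gray:
  B[1] = 1 XOR 1 = 0
  B[2] = 0 XOR 0 = 0
  B[3] = 0 XOR 1 = 1
  B[4] = 1 XOR 0 = 1
  B[5] = 1 XOR 1 = 0
  B[6] = 0 XOR 0 = 0
  B[7] = 0 XOR 0 = 0
  B[8] = 0 XOR 0 = 0
  B[9] = 0 XOR 0 = 0
  B[10] = 0 XOR 0 = 0
  B[11] = 0 XOR 0 = 0
  B[12] = 0 XOR 1 = 1
  B[13] = 1 XOR 0 = 1
  B[14] = 1 XOR 0 = 1
  B[15] = 1 XOR 1 = 0
= 1001100000001110 (38926 decimal)


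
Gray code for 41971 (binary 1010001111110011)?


Binary: 1010001111110011
Gray code: G = B XOR (B >> 1)
B >> 1 = 0101000111111001
1010001111110011 XOR 0101000111111001:
  1 XOR 0 = 1
  0 XOR 1 = 1
  1 XOR 0 = 1
  0 XOR 1 = 1
  0 XOR 0 = 0
  0 XOR 0 = 0
  1 XOR 0 = 1
  1 XOR 1 = 0
  1 XOR 1 = 0
  1 XOR 1 = 0
  1 XOR 1 = 0
  1 XOR 1 = 0
  0 XOR 1 = 1
  0 XOR 0 = 0
  1 XOR 0 = 1
  1 XOR 1 = 0
= 1111001000001010


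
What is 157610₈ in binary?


Each octal digit → 3 binary bits:
  1 = 001
  5 = 101
  7 = 111
  6 = 110
  1 = 001
  0 = 000
Concatenate: 001 101 111 110 001 000
= 001101111110001000


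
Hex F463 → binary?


Each hex digit → 4 binary bits:
  F = 1111
  4 = 0100
  6 = 0110
  3 = 0011
Concatenate: 1111 0100 0110 0011
= 1111010001100011


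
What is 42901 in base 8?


Divide by 8 repeatedly:
42901 ÷ 8 = 5362 remainder 5
5362 ÷ 8 = 670 remainder 2
670 ÷ 8 = 83 remainder 6
83 ÷ 8 = 10 remainder 3
10 ÷ 8 = 1 remainder 2
1 ÷ 8 = 0 remainder 1
Reading remainders bottom-up:
= 0o123625


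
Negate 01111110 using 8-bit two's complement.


Original: 01111110
Step 1 - Invert all bits: 10000001
Step 2 - Add 1: 10000001 + 1
= 10000010 (represents -126)


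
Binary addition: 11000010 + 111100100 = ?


Align and add column by column (LSB to MSB, carry propagating):
  0011000010
+ 0111100100
  ----------
  col 0: 0 + 0 + 0 (carry in) = 0 → bit 0, carry out 0
  col 1: 1 + 0 + 0 (carry in) = 1 → bit 1, carry out 0
  col 2: 0 + 1 + 0 (carry in) = 1 → bit 1, carry out 0
  col 3: 0 + 0 + 0 (carry in) = 0 → bit 0, carry out 0
  col 4: 0 + 0 + 0 (carry in) = 0 → bit 0, carry out 0
  col 5: 0 + 1 + 0 (carry in) = 1 → bit 1, carry out 0
  col 6: 1 + 1 + 0 (carry in) = 2 → bit 0, carry out 1
  col 7: 1 + 1 + 1 (carry in) = 3 → bit 1, carry out 1
  col 8: 0 + 1 + 1 (carry in) = 2 → bit 0, carry out 1
  col 9: 0 + 0 + 1 (carry in) = 1 → bit 1, carry out 0
Reading bits MSB→LSB: 1010100110
Strip leading zeros: 1010100110
= 1010100110


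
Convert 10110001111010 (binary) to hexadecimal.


Group into 4-bit nibbles: 0010110001111010
  0010 = 2
  1100 = C
  0111 = 7
  1010 = A
= 0x2C7A


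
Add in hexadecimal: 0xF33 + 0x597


Align and add column by column (LSB to MSB, each column mod 16 with carry):
  0F33
+ 0597
  ----
  col 0: 3(3) + 7(7) + 0 (carry in) = 10 → A(10), carry out 0
  col 1: 3(3) + 9(9) + 0 (carry in) = 12 → C(12), carry out 0
  col 2: F(15) + 5(5) + 0 (carry in) = 20 → 4(4), carry out 1
  col 3: 0(0) + 0(0) + 1 (carry in) = 1 → 1(1), carry out 0
Reading digits MSB→LSB: 14CA
Strip leading zeros: 14CA
= 0x14CA


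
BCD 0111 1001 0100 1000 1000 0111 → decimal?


Each 4-bit group → digit:
  0111 → 7
  1001 → 9
  0100 → 4
  1000 → 8
  1000 → 8
  0111 → 7
= 794887


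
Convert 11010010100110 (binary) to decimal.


Positional values:
Bit 1: 1 × 2^1 = 2
Bit 2: 1 × 2^2 = 4
Bit 5: 1 × 2^5 = 32
Bit 7: 1 × 2^7 = 128
Bit 10: 1 × 2^10 = 1024
Bit 12: 1 × 2^12 = 4096
Bit 13: 1 × 2^13 = 8192
Sum = 2 + 4 + 32 + 128 + 1024 + 4096 + 8192
= 13478


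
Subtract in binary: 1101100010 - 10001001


Align and subtract column by column (LSB to MSB, borrowing when needed):
  1101100010
- 0010001001
  ----------
  col 0: (0 - 0 borrow-in) - 1 → borrow from next column: (0+2) - 1 = 1, borrow out 1
  col 1: (1 - 1 borrow-in) - 0 → 0 - 0 = 0, borrow out 0
  col 2: (0 - 0 borrow-in) - 0 → 0 - 0 = 0, borrow out 0
  col 3: (0 - 0 borrow-in) - 1 → borrow from next column: (0+2) - 1 = 1, borrow out 1
  col 4: (0 - 1 borrow-in) - 0 → borrow from next column: (-1+2) - 0 = 1, borrow out 1
  col 5: (1 - 1 borrow-in) - 0 → 0 - 0 = 0, borrow out 0
  col 6: (1 - 0 borrow-in) - 0 → 1 - 0 = 1, borrow out 0
  col 7: (0 - 0 borrow-in) - 1 → borrow from next column: (0+2) - 1 = 1, borrow out 1
  col 8: (1 - 1 borrow-in) - 0 → 0 - 0 = 0, borrow out 0
  col 9: (1 - 0 borrow-in) - 0 → 1 - 0 = 1, borrow out 0
Reading bits MSB→LSB: 1011011001
Strip leading zeros: 1011011001
= 1011011001


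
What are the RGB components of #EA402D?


Hex: #EA402D
R = EA₁₆ = 234
G = 40₁₆ = 64
B = 2D₁₆ = 45
= RGB(234, 64, 45)


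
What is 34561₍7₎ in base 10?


Positional values (base 7):
  1 × 7^0 = 1 × 1 = 1
  6 × 7^1 = 6 × 7 = 42
  5 × 7^2 = 5 × 49 = 245
  4 × 7^3 = 4 × 343 = 1372
  3 × 7^4 = 3 × 2401 = 7203
Sum = 1 + 42 + 245 + 1372 + 7203
= 8863


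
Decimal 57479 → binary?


Divide by 2 repeatedly:
57479 ÷ 2 = 28739 remainder 1
28739 ÷ 2 = 14369 remainder 1
14369 ÷ 2 = 7184 remainder 1
7184 ÷ 2 = 3592 remainder 0
3592 ÷ 2 = 1796 remainder 0
1796 ÷ 2 = 898 remainder 0
898 ÷ 2 = 449 remainder 0
449 ÷ 2 = 224 remainder 1
224 ÷ 2 = 112 remainder 0
112 ÷ 2 = 56 remainder 0
56 ÷ 2 = 28 remainder 0
28 ÷ 2 = 14 remainder 0
14 ÷ 2 = 7 remainder 0
7 ÷ 2 = 3 remainder 1
3 ÷ 2 = 1 remainder 1
1 ÷ 2 = 0 remainder 1
Reading remainders bottom-up:
= 1110000010000111


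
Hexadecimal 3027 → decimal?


Positional values:
Position 0: 7 × 16^0 = 7 × 1 = 7
Position 1: 2 × 16^1 = 2 × 16 = 32
Position 2: 0 × 16^2 = 0 × 256 = 0
Position 3: 3 × 16^3 = 3 × 4096 = 12288
Sum = 7 + 32 + 0 + 12288
= 12327


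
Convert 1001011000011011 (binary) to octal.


Group into 3-bit groups: 001001011000011011
  001 = 1
  001 = 1
  011 = 3
  000 = 0
  011 = 3
  011 = 3
= 0o113033


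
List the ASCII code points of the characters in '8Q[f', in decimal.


String: '8Q[f'  (4 characters)
Per-character ASCII lookup:
  '8': digits start at 48: '8' = 48 + 8 = 56
  'Q': uppercase starts at 65: 'Q' = 65 + 16 = 81
  '[': special character: '[' = 91
  'f': lowercase starts at 97: 'f' = 97 + 5 = 102
= 56 81 91 102


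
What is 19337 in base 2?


Divide by 2 repeatedly:
19337 ÷ 2 = 9668 remainder 1
9668 ÷ 2 = 4834 remainder 0
4834 ÷ 2 = 2417 remainder 0
2417 ÷ 2 = 1208 remainder 1
1208 ÷ 2 = 604 remainder 0
604 ÷ 2 = 302 remainder 0
302 ÷ 2 = 151 remainder 0
151 ÷ 2 = 75 remainder 1
75 ÷ 2 = 37 remainder 1
37 ÷ 2 = 18 remainder 1
18 ÷ 2 = 9 remainder 0
9 ÷ 2 = 4 remainder 1
4 ÷ 2 = 2 remainder 0
2 ÷ 2 = 1 remainder 0
1 ÷ 2 = 0 remainder 1
Reading remainders bottom-up:
= 100101110001001


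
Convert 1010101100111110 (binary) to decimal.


Positional values:
Bit 1: 1 × 2^1 = 2
Bit 2: 1 × 2^2 = 4
Bit 3: 1 × 2^3 = 8
Bit 4: 1 × 2^4 = 16
Bit 5: 1 × 2^5 = 32
Bit 8: 1 × 2^8 = 256
Bit 9: 1 × 2^9 = 512
Bit 11: 1 × 2^11 = 2048
Bit 13: 1 × 2^13 = 8192
Bit 15: 1 × 2^15 = 32768
Sum = 2 + 4 + 8 + 16 + 32 + 256 + 512 + 2048 + 8192 + 32768
= 43838


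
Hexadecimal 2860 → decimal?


Positional values:
Position 0: 0 × 16^0 = 0 × 1 = 0
Position 1: 6 × 16^1 = 6 × 16 = 96
Position 2: 8 × 16^2 = 8 × 256 = 2048
Position 3: 2 × 16^3 = 2 × 4096 = 8192
Sum = 0 + 96 + 2048 + 8192
= 10336


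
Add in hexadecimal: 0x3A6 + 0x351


Align and add column by column (LSB to MSB, each column mod 16 with carry):
  03A6
+ 0351
  ----
  col 0: 6(6) + 1(1) + 0 (carry in) = 7 → 7(7), carry out 0
  col 1: A(10) + 5(5) + 0 (carry in) = 15 → F(15), carry out 0
  col 2: 3(3) + 3(3) + 0 (carry in) = 6 → 6(6), carry out 0
  col 3: 0(0) + 0(0) + 0 (carry in) = 0 → 0(0), carry out 0
Reading digits MSB→LSB: 06F7
Strip leading zeros: 6F7
= 0x6F7


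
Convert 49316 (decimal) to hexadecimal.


Divide by 16 repeatedly:
49316 ÷ 16 = 3082 remainder 4 (4)
3082 ÷ 16 = 192 remainder 10 (A)
192 ÷ 16 = 12 remainder 0 (0)
12 ÷ 16 = 0 remainder 12 (C)
Reading remainders bottom-up:
= 0xC0A4


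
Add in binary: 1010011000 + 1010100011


Align and add column by column (LSB to MSB, carry propagating):
  01010011000
+ 01010100011
  -----------
  col 0: 0 + 1 + 0 (carry in) = 1 → bit 1, carry out 0
  col 1: 0 + 1 + 0 (carry in) = 1 → bit 1, carry out 0
  col 2: 0 + 0 + 0 (carry in) = 0 → bit 0, carry out 0
  col 3: 1 + 0 + 0 (carry in) = 1 → bit 1, carry out 0
  col 4: 1 + 0 + 0 (carry in) = 1 → bit 1, carry out 0
  col 5: 0 + 1 + 0 (carry in) = 1 → bit 1, carry out 0
  col 6: 0 + 0 + 0 (carry in) = 0 → bit 0, carry out 0
  col 7: 1 + 1 + 0 (carry in) = 2 → bit 0, carry out 1
  col 8: 0 + 0 + 1 (carry in) = 1 → bit 1, carry out 0
  col 9: 1 + 1 + 0 (carry in) = 2 → bit 0, carry out 1
  col 10: 0 + 0 + 1 (carry in) = 1 → bit 1, carry out 0
Reading bits MSB→LSB: 10100111011
Strip leading zeros: 10100111011
= 10100111011


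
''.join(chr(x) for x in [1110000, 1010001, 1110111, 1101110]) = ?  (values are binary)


Codes (binary): 1110000 1010001 1110111 1101110
Per-code ASCII lookup:
  1110000 = 112  (range 97-122: lowercase, 112 - 97 = 15) → 'p'
  1010001 = 81  (range 65-90: uppercase, 81 - 65 = 16) → 'Q'
  1110111 = 119  (range 97-122: lowercase, 119 - 97 = 22) → 'w'
  1101110 = 110  (range 97-122: lowercase, 110 - 97 = 13) → 'n'
= 'pQwn'


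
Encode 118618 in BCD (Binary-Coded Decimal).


Each digit → 4-bit binary:
  1 → 0001
  1 → 0001
  8 → 1000
  6 → 0110
  1 → 0001
  8 → 1000
= 0001 0001 1000 0110 0001 1000


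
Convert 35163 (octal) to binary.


Each octal digit → 3 binary bits:
  3 = 011
  5 = 101
  1 = 001
  6 = 110
  3 = 011
Concatenate: 011 101 001 110 011
= 011101001110011


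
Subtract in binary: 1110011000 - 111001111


Align and subtract column by column (LSB to MSB, borrowing when needed):
  1110011000
- 0111001111
  ----------
  col 0: (0 - 0 borrow-in) - 1 → borrow from next column: (0+2) - 1 = 1, borrow out 1
  col 1: (0 - 1 borrow-in) - 1 → borrow from next column: (-1+2) - 1 = 0, borrow out 1
  col 2: (0 - 1 borrow-in) - 1 → borrow from next column: (-1+2) - 1 = 0, borrow out 1
  col 3: (1 - 1 borrow-in) - 1 → borrow from next column: (0+2) - 1 = 1, borrow out 1
  col 4: (1 - 1 borrow-in) - 0 → 0 - 0 = 0, borrow out 0
  col 5: (0 - 0 borrow-in) - 0 → 0 - 0 = 0, borrow out 0
  col 6: (0 - 0 borrow-in) - 1 → borrow from next column: (0+2) - 1 = 1, borrow out 1
  col 7: (1 - 1 borrow-in) - 1 → borrow from next column: (0+2) - 1 = 1, borrow out 1
  col 8: (1 - 1 borrow-in) - 1 → borrow from next column: (0+2) - 1 = 1, borrow out 1
  col 9: (1 - 1 borrow-in) - 0 → 0 - 0 = 0, borrow out 0
Reading bits MSB→LSB: 0111001001
Strip leading zeros: 111001001
= 111001001


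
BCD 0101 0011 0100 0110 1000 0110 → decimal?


Each 4-bit group → digit:
  0101 → 5
  0011 → 3
  0100 → 4
  0110 → 6
  1000 → 8
  0110 → 6
= 534686


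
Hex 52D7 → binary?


Each hex digit → 4 binary bits:
  5 = 0101
  2 = 0010
  D = 1101
  7 = 0111
Concatenate: 0101 0010 1101 0111
= 0101001011010111


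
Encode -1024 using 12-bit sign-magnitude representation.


Sign bit: 1 (negative)
Magnitude: 1024 = 10000000000
= 110000000000


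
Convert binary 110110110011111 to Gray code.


Binary: 110110110011111
Gray code: G = B XOR (B >> 1)
B >> 1 = 011011011001111
110110110011111 XOR 011011011001111:
  1 XOR 0 = 1
  1 XOR 1 = 0
  0 XOR 1 = 1
  1 XOR 0 = 1
  1 XOR 1 = 0
  0 XOR 1 = 1
  1 XOR 0 = 1
  1 XOR 1 = 0
  0 XOR 1 = 1
  0 XOR 0 = 0
  1 XOR 0 = 1
  1 XOR 1 = 0
  1 XOR 1 = 0
  1 XOR 1 = 0
  1 XOR 1 = 0
= 101101101010000


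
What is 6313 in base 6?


Divide by 6 repeatedly:
6313 ÷ 6 = 1052 remainder 1
1052 ÷ 6 = 175 remainder 2
175 ÷ 6 = 29 remainder 1
29 ÷ 6 = 4 remainder 5
4 ÷ 6 = 0 remainder 4
Reading remainders bottom-up:
= 45121


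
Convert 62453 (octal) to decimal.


Positional values:
Position 0: 3 × 8^0 = 3
Position 1: 5 × 8^1 = 40
Position 2: 4 × 8^2 = 256
Position 3: 2 × 8^3 = 1024
Position 4: 6 × 8^4 = 24576
Sum = 3 + 40 + 256 + 1024 + 24576
= 25899


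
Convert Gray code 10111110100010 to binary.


Gray code: 10111110100010
MSB stays the same: 1
Each subsequent bit = prev_binary XOR current_gray:
  B[1] = 1 XOR 0 = 1
  B[2] = 1 XOR 1 = 0
  B[3] = 0 XOR 1 = 1
  B[4] = 1 XOR 1 = 0
  B[5] = 0 XOR 1 = 1
  B[6] = 1 XOR 1 = 0
  B[7] = 0 XOR 0 = 0
  B[8] = 0 XOR 1 = 1
  B[9] = 1 XOR 0 = 1
  B[10] = 1 XOR 0 = 1
  B[11] = 1 XOR 0 = 1
  B[12] = 1 XOR 1 = 0
  B[13] = 0 XOR 0 = 0
= 11010100111100 (13628 decimal)


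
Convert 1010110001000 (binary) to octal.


Group into 3-bit groups: 001010110001000
  001 = 1
  010 = 2
  110 = 6
  001 = 1
  000 = 0
= 0o12610


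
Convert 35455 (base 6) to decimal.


Positional values (base 6):
  5 × 6^0 = 5 × 1 = 5
  5 × 6^1 = 5 × 6 = 30
  4 × 6^2 = 4 × 36 = 144
  5 × 6^3 = 5 × 216 = 1080
  3 × 6^4 = 3 × 1296 = 3888
Sum = 5 + 30 + 144 + 1080 + 3888
= 5147


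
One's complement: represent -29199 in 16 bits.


Original: 0111001000001111
Invert all bits:
  bit 0: 0 → 1
  bit 1: 1 → 0
  bit 2: 1 → 0
  bit 3: 1 → 0
  bit 4: 0 → 1
  bit 5: 0 → 1
  bit 6: 1 → 0
  bit 7: 0 → 1
  bit 8: 0 → 1
  bit 9: 0 → 1
  bit 10: 0 → 1
  bit 11: 0 → 1
  bit 12: 1 → 0
  bit 13: 1 → 0
  bit 14: 1 → 0
  bit 15: 1 → 0
= 1000110111110000


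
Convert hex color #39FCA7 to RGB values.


Hex: #39FCA7
R = 39₁₆ = 57
G = FC₁₆ = 252
B = A7₁₆ = 167
= RGB(57, 252, 167)


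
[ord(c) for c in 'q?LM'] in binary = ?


String: 'q?LM'  (4 characters)
Per-character ASCII lookup:
  'q': lowercase starts at 97: 'q' = 97 + 16 = 113 → 1110001
  '?': special character: '?' = 63 → 111111
  'L': uppercase starts at 65: 'L' = 65 + 11 = 76 → 1001100
  'M': uppercase starts at 65: 'M' = 65 + 12 = 77 → 1001101
= 1110001 111111 1001100 1001101


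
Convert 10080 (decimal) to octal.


Divide by 8 repeatedly:
10080 ÷ 8 = 1260 remainder 0
1260 ÷ 8 = 157 remainder 4
157 ÷ 8 = 19 remainder 5
19 ÷ 8 = 2 remainder 3
2 ÷ 8 = 0 remainder 2
Reading remainders bottom-up:
= 0o23540


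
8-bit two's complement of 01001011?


Original: 01001011
Step 1 - Invert all bits: 10110100
Step 2 - Add 1: 10110100 + 1
= 10110101 (represents -75)


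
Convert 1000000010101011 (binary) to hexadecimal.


Group into 4-bit nibbles: 1000000010101011
  1000 = 8
  0000 = 0
  1010 = A
  1011 = B
= 0x80AB


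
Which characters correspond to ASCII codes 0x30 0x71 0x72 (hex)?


Codes (hex): 0x30 0x71 0x72
Per-code ASCII lookup:
  0x30 = 48  (range 48-57: digits, 48 - 48 = 0) → '0'
  0x71 = 113  (range 97-122: lowercase, 113 - 97 = 16) → 'q'
  0x72 = 114  (range 97-122: lowercase, 114 - 97 = 17) → 'r'
= '0qr'


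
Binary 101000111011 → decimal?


Positional values:
Bit 0: 1 × 2^0 = 1
Bit 1: 1 × 2^1 = 2
Bit 3: 1 × 2^3 = 8
Bit 4: 1 × 2^4 = 16
Bit 5: 1 × 2^5 = 32
Bit 9: 1 × 2^9 = 512
Bit 11: 1 × 2^11 = 2048
Sum = 1 + 2 + 8 + 16 + 32 + 512 + 2048
= 2619


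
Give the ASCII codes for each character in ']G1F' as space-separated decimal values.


String: ']G1F'  (4 characters)
Per-character ASCII lookup:
  ']': special character: ']' = 93
  'G': uppercase starts at 65: 'G' = 65 + 6 = 71
  '1': digits start at 48: '1' = 48 + 1 = 49
  'F': uppercase starts at 65: 'F' = 65 + 5 = 70
= 93 71 49 70


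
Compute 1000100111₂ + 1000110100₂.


Align and add column by column (LSB to MSB, carry propagating):
  01000100111
+ 01000110100
  -----------
  col 0: 1 + 0 + 0 (carry in) = 1 → bit 1, carry out 0
  col 1: 1 + 0 + 0 (carry in) = 1 → bit 1, carry out 0
  col 2: 1 + 1 + 0 (carry in) = 2 → bit 0, carry out 1
  col 3: 0 + 0 + 1 (carry in) = 1 → bit 1, carry out 0
  col 4: 0 + 1 + 0 (carry in) = 1 → bit 1, carry out 0
  col 5: 1 + 1 + 0 (carry in) = 2 → bit 0, carry out 1
  col 6: 0 + 0 + 1 (carry in) = 1 → bit 1, carry out 0
  col 7: 0 + 0 + 0 (carry in) = 0 → bit 0, carry out 0
  col 8: 0 + 0 + 0 (carry in) = 0 → bit 0, carry out 0
  col 9: 1 + 1 + 0 (carry in) = 2 → bit 0, carry out 1
  col 10: 0 + 0 + 1 (carry in) = 1 → bit 1, carry out 0
Reading bits MSB→LSB: 10001011011
Strip leading zeros: 10001011011
= 10001011011


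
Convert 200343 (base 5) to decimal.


Positional values (base 5):
  3 × 5^0 = 3 × 1 = 3
  4 × 5^1 = 4 × 5 = 20
  3 × 5^2 = 3 × 25 = 75
  0 × 5^3 = 0 × 125 = 0
  0 × 5^4 = 0 × 625 = 0
  2 × 5^5 = 2 × 3125 = 6250
Sum = 3 + 20 + 75 + 0 + 0 + 6250
= 6348


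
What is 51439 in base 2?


Divide by 2 repeatedly:
51439 ÷ 2 = 25719 remainder 1
25719 ÷ 2 = 12859 remainder 1
12859 ÷ 2 = 6429 remainder 1
6429 ÷ 2 = 3214 remainder 1
3214 ÷ 2 = 1607 remainder 0
1607 ÷ 2 = 803 remainder 1
803 ÷ 2 = 401 remainder 1
401 ÷ 2 = 200 remainder 1
200 ÷ 2 = 100 remainder 0
100 ÷ 2 = 50 remainder 0
50 ÷ 2 = 25 remainder 0
25 ÷ 2 = 12 remainder 1
12 ÷ 2 = 6 remainder 0
6 ÷ 2 = 3 remainder 0
3 ÷ 2 = 1 remainder 1
1 ÷ 2 = 0 remainder 1
Reading remainders bottom-up:
= 1100100011101111


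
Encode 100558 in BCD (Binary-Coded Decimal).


Each digit → 4-bit binary:
  1 → 0001
  0 → 0000
  0 → 0000
  5 → 0101
  5 → 0101
  8 → 1000
= 0001 0000 0000 0101 0101 1000


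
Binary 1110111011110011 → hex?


Group into 4-bit nibbles: 1110111011110011
  1110 = E
  1110 = E
  1111 = F
  0011 = 3
= 0xEEF3


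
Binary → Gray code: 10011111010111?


Binary: 10011111010111
Gray code: G = B XOR (B >> 1)
B >> 1 = 01001111101011
10011111010111 XOR 01001111101011:
  1 XOR 0 = 1
  0 XOR 1 = 1
  0 XOR 0 = 0
  1 XOR 0 = 1
  1 XOR 1 = 0
  1 XOR 1 = 0
  1 XOR 1 = 0
  1 XOR 1 = 0
  0 XOR 1 = 1
  1 XOR 0 = 1
  0 XOR 1 = 1
  1 XOR 0 = 1
  1 XOR 1 = 0
  1 XOR 1 = 0
= 11010000111100


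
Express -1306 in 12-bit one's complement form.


Original: 010100011010
Invert all bits:
  bit 0: 0 → 1
  bit 1: 1 → 0
  bit 2: 0 → 1
  bit 3: 1 → 0
  bit 4: 0 → 1
  bit 5: 0 → 1
  bit 6: 0 → 1
  bit 7: 1 → 0
  bit 8: 1 → 0
  bit 9: 0 → 1
  bit 10: 1 → 0
  bit 11: 0 → 1
= 101011100101


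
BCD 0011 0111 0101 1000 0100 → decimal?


Each 4-bit group → digit:
  0011 → 3
  0111 → 7
  0101 → 5
  1000 → 8
  0100 → 4
= 37584


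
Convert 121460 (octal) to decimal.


Positional values:
Position 0: 0 × 8^0 = 0
Position 1: 6 × 8^1 = 48
Position 2: 4 × 8^2 = 256
Position 3: 1 × 8^3 = 512
Position 4: 2 × 8^4 = 8192
Position 5: 1 × 8^5 = 32768
Sum = 0 + 48 + 256 + 512 + 8192 + 32768
= 41776


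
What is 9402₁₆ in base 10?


Positional values:
Position 0: 2 × 16^0 = 2 × 1 = 2
Position 1: 0 × 16^1 = 0 × 16 = 0
Position 2: 4 × 16^2 = 4 × 256 = 1024
Position 3: 9 × 16^3 = 9 × 4096 = 36864
Sum = 2 + 0 + 1024 + 36864
= 37890


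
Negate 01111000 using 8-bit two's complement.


Original: 01111000
Step 1 - Invert all bits: 10000111
Step 2 - Add 1: 10000111 + 1
= 10001000 (represents -120)


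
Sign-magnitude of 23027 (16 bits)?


Sign bit: 0 (positive)
Magnitude: 23027 = 101100111110011
= 0101100111110011


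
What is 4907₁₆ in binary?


Each hex digit → 4 binary bits:
  4 = 0100
  9 = 1001
  0 = 0000
  7 = 0111
Concatenate: 0100 1001 0000 0111
= 0100100100000111


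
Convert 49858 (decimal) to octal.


Divide by 8 repeatedly:
49858 ÷ 8 = 6232 remainder 2
6232 ÷ 8 = 779 remainder 0
779 ÷ 8 = 97 remainder 3
97 ÷ 8 = 12 remainder 1
12 ÷ 8 = 1 remainder 4
1 ÷ 8 = 0 remainder 1
Reading remainders bottom-up:
= 0o141302


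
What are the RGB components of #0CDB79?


Hex: #0CDB79
R = 0C₁₆ = 12
G = DB₁₆ = 219
B = 79₁₆ = 121
= RGB(12, 219, 121)


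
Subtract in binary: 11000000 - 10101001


Align and subtract column by column (LSB to MSB, borrowing when needed):
  11000000
- 10101001
  --------
  col 0: (0 - 0 borrow-in) - 1 → borrow from next column: (0+2) - 1 = 1, borrow out 1
  col 1: (0 - 1 borrow-in) - 0 → borrow from next column: (-1+2) - 0 = 1, borrow out 1
  col 2: (0 - 1 borrow-in) - 0 → borrow from next column: (-1+2) - 0 = 1, borrow out 1
  col 3: (0 - 1 borrow-in) - 1 → borrow from next column: (-1+2) - 1 = 0, borrow out 1
  col 4: (0 - 1 borrow-in) - 0 → borrow from next column: (-1+2) - 0 = 1, borrow out 1
  col 5: (0 - 1 borrow-in) - 1 → borrow from next column: (-1+2) - 1 = 0, borrow out 1
  col 6: (1 - 1 borrow-in) - 0 → 0 - 0 = 0, borrow out 0
  col 7: (1 - 0 borrow-in) - 1 → 1 - 1 = 0, borrow out 0
Reading bits MSB→LSB: 00010111
Strip leading zeros: 10111
= 10111


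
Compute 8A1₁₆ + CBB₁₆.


Align and add column by column (LSB to MSB, each column mod 16 with carry):
  08A1
+ 0CBB
  ----
  col 0: 1(1) + B(11) + 0 (carry in) = 12 → C(12), carry out 0
  col 1: A(10) + B(11) + 0 (carry in) = 21 → 5(5), carry out 1
  col 2: 8(8) + C(12) + 1 (carry in) = 21 → 5(5), carry out 1
  col 3: 0(0) + 0(0) + 1 (carry in) = 1 → 1(1), carry out 0
Reading digits MSB→LSB: 155C
Strip leading zeros: 155C
= 0x155C


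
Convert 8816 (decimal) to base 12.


Divide by 12 repeatedly:
8816 ÷ 12 = 734 remainder 8
734 ÷ 12 = 61 remainder 2
61 ÷ 12 = 5 remainder 1
5 ÷ 12 = 0 remainder 5
Reading remainders bottom-up:
= 5128


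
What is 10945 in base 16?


Divide by 16 repeatedly:
10945 ÷ 16 = 684 remainder 1 (1)
684 ÷ 16 = 42 remainder 12 (C)
42 ÷ 16 = 2 remainder 10 (A)
2 ÷ 16 = 0 remainder 2 (2)
Reading remainders bottom-up:
= 0x2AC1


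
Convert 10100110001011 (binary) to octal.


Group into 3-bit groups: 010100110001011
  010 = 2
  100 = 4
  110 = 6
  001 = 1
  011 = 3
= 0o24613


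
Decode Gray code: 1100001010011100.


Gray code: 1100001010011100
MSB stays the same: 1
Each subsequent bit = prev_binary XOR current_gray:
  B[1] = 1 XOR 1 = 0
  B[2] = 0 XOR 0 = 0
  B[3] = 0 XOR 0 = 0
  B[4] = 0 XOR 0 = 0
  B[5] = 0 XOR 0 = 0
  B[6] = 0 XOR 1 = 1
  B[7] = 1 XOR 0 = 1
  B[8] = 1 XOR 1 = 0
  B[9] = 0 XOR 0 = 0
  B[10] = 0 XOR 0 = 0
  B[11] = 0 XOR 1 = 1
  B[12] = 1 XOR 1 = 0
  B[13] = 0 XOR 1 = 1
  B[14] = 1 XOR 0 = 1
  B[15] = 1 XOR 0 = 1
= 1000001100010111 (33559 decimal)


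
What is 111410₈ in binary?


Each octal digit → 3 binary bits:
  1 = 001
  1 = 001
  1 = 001
  4 = 100
  1 = 001
  0 = 000
Concatenate: 001 001 001 100 001 000
= 001001001100001000
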